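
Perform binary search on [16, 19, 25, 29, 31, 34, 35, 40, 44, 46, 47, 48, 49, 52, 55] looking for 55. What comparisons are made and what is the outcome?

Binary search for 55 in [16, 19, 25, 29, 31, 34, 35, 40, 44, 46, 47, 48, 49, 52, 55]:

lo=0, hi=14, mid=7, arr[mid]=40 -> 40 < 55, search right half
lo=8, hi=14, mid=11, arr[mid]=48 -> 48 < 55, search right half
lo=12, hi=14, mid=13, arr[mid]=52 -> 52 < 55, search right half
lo=14, hi=14, mid=14, arr[mid]=55 -> Found target at index 14!

Binary search finds 55 at index 14 after 4 comparisons. The search repeatedly halves the search space by comparing with the middle element.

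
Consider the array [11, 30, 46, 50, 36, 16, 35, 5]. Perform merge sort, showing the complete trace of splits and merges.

Merge sort trace:

Split: [11, 30, 46, 50, 36, 16, 35, 5] -> [11, 30, 46, 50] and [36, 16, 35, 5]
  Split: [11, 30, 46, 50] -> [11, 30] and [46, 50]
    Split: [11, 30] -> [11] and [30]
    Merge: [11] + [30] -> [11, 30]
    Split: [46, 50] -> [46] and [50]
    Merge: [46] + [50] -> [46, 50]
  Merge: [11, 30] + [46, 50] -> [11, 30, 46, 50]
  Split: [36, 16, 35, 5] -> [36, 16] and [35, 5]
    Split: [36, 16] -> [36] and [16]
    Merge: [36] + [16] -> [16, 36]
    Split: [35, 5] -> [35] and [5]
    Merge: [35] + [5] -> [5, 35]
  Merge: [16, 36] + [5, 35] -> [5, 16, 35, 36]
Merge: [11, 30, 46, 50] + [5, 16, 35, 36] -> [5, 11, 16, 30, 35, 36, 46, 50]

Final sorted array: [5, 11, 16, 30, 35, 36, 46, 50]

The merge sort proceeds by recursively splitting the array and merging sorted halves.
After all merges, the sorted array is [5, 11, 16, 30, 35, 36, 46, 50].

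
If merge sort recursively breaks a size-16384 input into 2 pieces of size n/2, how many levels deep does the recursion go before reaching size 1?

For divide and conquer with division factor 2:

Problem sizes at each level:
Level 0: 16384
Level 1: 8192
Level 2: 4096
Level 3: 2048
Level 4: 1024
Level 5: 512
Level 6: 256
Level 7: 128
Level 8: 64
Level 9: 32
Level 10: 16
Level 11: 8
Level 12: 4
Level 13: 2
Level 14: 1

The root is level 0 and the size-1 base case is level 14 (the tree spans levels 0 through 14, i.e. 15 levels counting the root), so the depth is the number of divisions: log_2(16384) = 14

The recursion tree depth is log_2(16384) = 14. At each level, the problem size is divided by 2, so it takes 14 divisions to reduce to a base case of size 1. The algorithm makes 2 recursive calls at each level.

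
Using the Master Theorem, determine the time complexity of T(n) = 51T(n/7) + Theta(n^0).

Master Theorem for T(n) = 51T(n/7) + O(n^0):

a = 51, b = 7, c = 0
log_b(a) = log_7(51) = 2.0206

Case 1: c = 0 < log_7(51) = 2.0206
T(n) = O(n^(log_7 51))

For T(n) = 51T(n/7) + O(n^0): log_7(51) = 2.0206. This is Case 1 of the Master Theorem (c < log_b(a), work dominated by leaves), giving O(n^(log_7 51)).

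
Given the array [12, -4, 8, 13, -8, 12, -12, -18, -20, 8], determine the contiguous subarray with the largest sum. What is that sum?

Using Kadane's algorithm on [12, -4, 8, 13, -8, 12, -12, -18, -20, 8]:

Scanning through the array:
Position 1 (value -4): max_ending_here = 8, max_so_far = 12
Position 2 (value 8): max_ending_here = 16, max_so_far = 16
Position 3 (value 13): max_ending_here = 29, max_so_far = 29
Position 4 (value -8): max_ending_here = 21, max_so_far = 29
Position 5 (value 12): max_ending_here = 33, max_so_far = 33
Position 6 (value -12): max_ending_here = 21, max_so_far = 33
Position 7 (value -18): max_ending_here = 3, max_so_far = 33
Position 8 (value -20): max_ending_here = -17, max_so_far = 33
Position 9 (value 8): max_ending_here = 8, max_so_far = 33

Maximum subarray: [12, -4, 8, 13, -8, 12]
Maximum sum: 33

The maximum subarray is [12, -4, 8, 13, -8, 12] with sum 33. This subarray runs from index 0 to index 5.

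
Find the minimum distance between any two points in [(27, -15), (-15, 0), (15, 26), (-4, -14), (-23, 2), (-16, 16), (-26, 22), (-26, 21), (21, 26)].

Computing all pairwise distances among 9 points:

d((27, -15), (-15, 0)) = 44.5982
d((27, -15), (15, 26)) = 42.72
d((27, -15), (-4, -14)) = 31.0161
d((27, -15), (-23, 2)) = 52.811
d((27, -15), (-16, 16)) = 53.0094
d((27, -15), (-26, 22)) = 64.6375
d((27, -15), (-26, 21)) = 64.0703
d((27, -15), (21, 26)) = 41.4367
d((-15, 0), (15, 26)) = 39.6989
d((-15, 0), (-4, -14)) = 17.8045
d((-15, 0), (-23, 2)) = 8.2462
d((-15, 0), (-16, 16)) = 16.0312
d((-15, 0), (-26, 22)) = 24.5967
d((-15, 0), (-26, 21)) = 23.7065
d((-15, 0), (21, 26)) = 44.4072
d((15, 26), (-4, -14)) = 44.2832
d((15, 26), (-23, 2)) = 44.9444
d((15, 26), (-16, 16)) = 32.573
d((15, 26), (-26, 22)) = 41.1947
d((15, 26), (-26, 21)) = 41.3038
d((15, 26), (21, 26)) = 6.0
d((-4, -14), (-23, 2)) = 24.8395
d((-4, -14), (-16, 16)) = 32.311
d((-4, -14), (-26, 22)) = 42.19
d((-4, -14), (-26, 21)) = 41.3401
d((-4, -14), (21, 26)) = 47.1699
d((-23, 2), (-16, 16)) = 15.6525
d((-23, 2), (-26, 22)) = 20.2237
d((-23, 2), (-26, 21)) = 19.2354
d((-23, 2), (21, 26)) = 50.1199
d((-16, 16), (-26, 22)) = 11.6619
d((-16, 16), (-26, 21)) = 11.1803
d((-16, 16), (21, 26)) = 38.3275
d((-26, 22), (-26, 21)) = 1.0 <-- minimum
d((-26, 22), (21, 26)) = 47.1699
d((-26, 21), (21, 26)) = 47.2652

Closest pair: (-26, 22) and (-26, 21) with distance 1.0

The closest pair is (-26, 22) and (-26, 21) with Euclidean distance 1.0. For 9 points, brute-force pairwise comparison is shown above. For large n, the divide-and-conquer algorithm (sort by x, recurse on halves, check the dividing strip) achieves O(n log n).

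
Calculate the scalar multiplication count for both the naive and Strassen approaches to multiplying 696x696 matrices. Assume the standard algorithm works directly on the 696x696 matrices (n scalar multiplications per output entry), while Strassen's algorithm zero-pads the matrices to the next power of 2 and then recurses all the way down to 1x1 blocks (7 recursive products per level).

Matrix multiplication for 696x696 matrices:

Strassen's algorithm requires power-of-2 dimensions. Pad 696x696 to 1024x1024 (next power of 2).

Standard algorithm: 696^3 = 337153536 multiplications
Strassen's algorithm: 7^(log2(1024)) = 7^10 = 282475249 multiplications
Savings: 337153536 - 282475249 = 54678287 multiplications

Standard: 337153536 multiplications (696^3). Strassen: 282475249 multiplications (7^10, after padding to 1024x1024). Strassen reduces 8 recursive multiplications to 7 at each level.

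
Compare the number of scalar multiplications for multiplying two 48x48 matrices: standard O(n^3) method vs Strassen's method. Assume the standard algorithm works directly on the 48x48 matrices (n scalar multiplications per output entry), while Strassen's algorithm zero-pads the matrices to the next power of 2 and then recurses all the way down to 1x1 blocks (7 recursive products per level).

Matrix multiplication for 48x48 matrices:

Strassen's algorithm requires power-of-2 dimensions. Pad 48x48 to 64x64 (next power of 2).

Standard algorithm: 48^3 = 110592 multiplications
Strassen's algorithm: 7^(log2(64)) = 7^6 = 117649 multiplications
Difference: 110592 - 117649 = -7057 (Strassen uses MORE here due to padding overhead — for small or just-over-power-of-2 n, padding can outweigh the per-level savings)

Standard: 110592 multiplications (48^3). Strassen: 117649 multiplications (7^6, after padding to 64x64). Strassen reduces 8 recursive multiplications to 7 at each level.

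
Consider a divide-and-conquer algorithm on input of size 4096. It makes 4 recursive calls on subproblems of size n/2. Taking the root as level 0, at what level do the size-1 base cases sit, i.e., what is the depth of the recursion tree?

For divide and conquer with division factor 2:

Problem sizes at each level:
Level 0: 4096
Level 1: 2048
Level 2: 1024
Level 3: 512
Level 4: 256
Level 5: 128
Level 6: 64
Level 7: 32
Level 8: 16
Level 9: 8
Level 10: 4
Level 11: 2
Level 12: 1

The root is level 0 and the size-1 base case is level 12 (the tree spans levels 0 through 12, i.e. 13 levels counting the root), so the depth is the number of divisions: log_2(4096) = 12

The recursion tree depth is log_2(4096) = 12. At each level, the problem size is divided by 2, so it takes 12 divisions to reduce to a base case of size 1. The algorithm makes 4 recursive calls at each level.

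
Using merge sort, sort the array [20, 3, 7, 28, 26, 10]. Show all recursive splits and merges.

Merge sort trace:

Split: [20, 3, 7, 28, 26, 10] -> [20, 3, 7] and [28, 26, 10]
  Split: [20, 3, 7] -> [20] and [3, 7]
    Split: [3, 7] -> [3] and [7]
    Merge: [3] + [7] -> [3, 7]
  Merge: [20] + [3, 7] -> [3, 7, 20]
  Split: [28, 26, 10] -> [28] and [26, 10]
    Split: [26, 10] -> [26] and [10]
    Merge: [26] + [10] -> [10, 26]
  Merge: [28] + [10, 26] -> [10, 26, 28]
Merge: [3, 7, 20] + [10, 26, 28] -> [3, 7, 10, 20, 26, 28]

Final sorted array: [3, 7, 10, 20, 26, 28]

The merge sort proceeds by recursively splitting the array and merging sorted halves.
After all merges, the sorted array is [3, 7, 10, 20, 26, 28].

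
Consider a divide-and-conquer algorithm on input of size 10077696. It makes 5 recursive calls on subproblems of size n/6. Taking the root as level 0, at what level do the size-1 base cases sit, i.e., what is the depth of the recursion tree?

For divide and conquer with division factor 6:

Problem sizes at each level:
Level 0: 10077696
Level 1: 1679616
Level 2: 279936
Level 3: 46656
Level 4: 7776
Level 5: 1296
Level 6: 216
Level 7: 36
Level 8: 6
Level 9: 1

The root is level 0 and the size-1 base case is level 9 (the tree spans levels 0 through 9, i.e. 10 levels counting the root), so the depth is the number of divisions: log_6(10077696) = 9

The recursion tree depth is log_6(10077696) = 9. At each level, the problem size is divided by 6, so it takes 9 divisions to reduce to a base case of size 1. The algorithm makes 5 recursive calls at each level.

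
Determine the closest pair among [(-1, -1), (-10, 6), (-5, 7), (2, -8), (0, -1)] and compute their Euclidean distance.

Computing all pairwise distances among 5 points:

d((-1, -1), (-10, 6)) = 11.4018
d((-1, -1), (-5, 7)) = 8.9443
d((-1, -1), (2, -8)) = 7.6158
d((-1, -1), (0, -1)) = 1.0 <-- minimum
d((-10, 6), (-5, 7)) = 5.099
d((-10, 6), (2, -8)) = 18.4391
d((-10, 6), (0, -1)) = 12.2066
d((-5, 7), (2, -8)) = 16.5529
d((-5, 7), (0, -1)) = 9.434
d((2, -8), (0, -1)) = 7.2801

Closest pair: (-1, -1) and (0, -1) with distance 1.0

The closest pair is (-1, -1) and (0, -1) with Euclidean distance 1.0. For 5 points, brute-force pairwise comparison is shown above. For large n, the divide-and-conquer algorithm (sort by x, recurse on halves, check the dividing strip) achieves O(n log n).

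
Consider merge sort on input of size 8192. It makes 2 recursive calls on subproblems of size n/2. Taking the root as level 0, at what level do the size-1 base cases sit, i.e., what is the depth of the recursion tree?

For divide and conquer with division factor 2:

Problem sizes at each level:
Level 0: 8192
Level 1: 4096
Level 2: 2048
Level 3: 1024
Level 4: 512
Level 5: 256
Level 6: 128
Level 7: 64
Level 8: 32
Level 9: 16
Level 10: 8
Level 11: 4
Level 12: 2
Level 13: 1

The root is level 0 and the size-1 base case is level 13 (the tree spans levels 0 through 13, i.e. 14 levels counting the root), so the depth is the number of divisions: log_2(8192) = 13

The recursion tree depth is log_2(8192) = 13. At each level, the problem size is divided by 2, so it takes 13 divisions to reduce to a base case of size 1. The algorithm makes 2 recursive calls at each level.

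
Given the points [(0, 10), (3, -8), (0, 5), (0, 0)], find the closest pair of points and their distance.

Computing all pairwise distances among 4 points:

d((0, 10), (3, -8)) = 18.2483
d((0, 10), (0, 5)) = 5.0 <-- minimum
d((0, 10), (0, 0)) = 10.0
d((3, -8), (0, 5)) = 13.3417
d((3, -8), (0, 0)) = 8.544
d((0, 5), (0, 0)) = 5.0 <-- minimum

Minimum distance: 5.0 (tie among 2 pairs: (0, 10) and (0, 5); (0, 5) and (0, 0))

The minimum Euclidean distance is 5.0. There is a tie: 2 pairs achieve this minimum — (0, 10) and (0, 5); (0, 5) and (0, 0). Any of these is a valid closest pair. For 4 points, brute-force pairwise comparison is shown above. For large n, the divide-and-conquer algorithm (sort by x, recurse on halves, check the dividing strip) achieves O(n log n).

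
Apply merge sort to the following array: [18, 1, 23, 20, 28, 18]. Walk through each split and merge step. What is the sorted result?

Merge sort trace:

Split: [18, 1, 23, 20, 28, 18] -> [18, 1, 23] and [20, 28, 18]
  Split: [18, 1, 23] -> [18] and [1, 23]
    Split: [1, 23] -> [1] and [23]
    Merge: [1] + [23] -> [1, 23]
  Merge: [18] + [1, 23] -> [1, 18, 23]
  Split: [20, 28, 18] -> [20] and [28, 18]
    Split: [28, 18] -> [28] and [18]
    Merge: [28] + [18] -> [18, 28]
  Merge: [20] + [18, 28] -> [18, 20, 28]
Merge: [1, 18, 23] + [18, 20, 28] -> [1, 18, 18, 20, 23, 28]

Final sorted array: [1, 18, 18, 20, 23, 28]

The merge sort proceeds by recursively splitting the array and merging sorted halves.
After all merges, the sorted array is [1, 18, 18, 20, 23, 28].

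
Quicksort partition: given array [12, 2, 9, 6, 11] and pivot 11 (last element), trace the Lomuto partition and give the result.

Lomuto partition with pivot = 11:

Initial array: [12, 2, 9, 6, 11]

arr[0]=12 > 11: no swap
arr[1]=2 <= 11: swap with position 0, array becomes [2, 12, 9, 6, 11]
arr[2]=9 <= 11: swap with position 1, array becomes [2, 9, 12, 6, 11]
arr[3]=6 <= 11: swap with position 2, array becomes [2, 9, 6, 12, 11]

Place pivot at position 3: [2, 9, 6, 11, 12]
Pivot position: 3

After partitioning with pivot 11, the array becomes [2, 9, 6, 11, 12]. The pivot is placed at index 3. All elements to the left of the pivot are <= 11, and all elements to the right are > 11.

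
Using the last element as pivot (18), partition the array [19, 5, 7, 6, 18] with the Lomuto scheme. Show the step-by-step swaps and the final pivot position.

Lomuto partition with pivot = 18:

Initial array: [19, 5, 7, 6, 18]

arr[0]=19 > 18: no swap
arr[1]=5 <= 18: swap with position 0, array becomes [5, 19, 7, 6, 18]
arr[2]=7 <= 18: swap with position 1, array becomes [5, 7, 19, 6, 18]
arr[3]=6 <= 18: swap with position 2, array becomes [5, 7, 6, 19, 18]

Place pivot at position 3: [5, 7, 6, 18, 19]
Pivot position: 3

After partitioning with pivot 18, the array becomes [5, 7, 6, 18, 19]. The pivot is placed at index 3. All elements to the left of the pivot are <= 18, and all elements to the right are > 18.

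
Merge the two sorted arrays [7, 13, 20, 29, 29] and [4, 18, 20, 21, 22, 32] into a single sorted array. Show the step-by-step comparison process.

Merging process:

Compare 7 vs 4: take 4 from right. Merged: [4]
Compare 7 vs 18: take 7 from left. Merged: [4, 7]
Compare 13 vs 18: take 13 from left. Merged: [4, 7, 13]
Compare 20 vs 18: take 18 from right. Merged: [4, 7, 13, 18]
Compare 20 vs 20: take 20 from left. Merged: [4, 7, 13, 18, 20]
Compare 29 vs 20: take 20 from right. Merged: [4, 7, 13, 18, 20, 20]
Compare 29 vs 21: take 21 from right. Merged: [4, 7, 13, 18, 20, 20, 21]
Compare 29 vs 22: take 22 from right. Merged: [4, 7, 13, 18, 20, 20, 21, 22]
Compare 29 vs 32: take 29 from left. Merged: [4, 7, 13, 18, 20, 20, 21, 22, 29]
Compare 29 vs 32: take 29 from left. Merged: [4, 7, 13, 18, 20, 20, 21, 22, 29, 29]
Append remaining from right: [32]. Merged: [4, 7, 13, 18, 20, 20, 21, 22, 29, 29, 32]

Final merged array: [4, 7, 13, 18, 20, 20, 21, 22, 29, 29, 32]
Total comparisons: 10

The merged array is [4, 7, 13, 18, 20, 20, 21, 22, 29, 29, 32], requiring 10 comparisons. The merge step runs in O(n) time where n is the total number of elements.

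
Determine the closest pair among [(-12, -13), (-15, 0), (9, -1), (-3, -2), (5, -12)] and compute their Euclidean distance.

Computing all pairwise distances among 5 points:

d((-12, -13), (-15, 0)) = 13.3417
d((-12, -13), (9, -1)) = 24.1868
d((-12, -13), (-3, -2)) = 14.2127
d((-12, -13), (5, -12)) = 17.0294
d((-15, 0), (9, -1)) = 24.0208
d((-15, 0), (-3, -2)) = 12.1655
d((-15, 0), (5, -12)) = 23.3238
d((9, -1), (-3, -2)) = 12.0416
d((9, -1), (5, -12)) = 11.7047 <-- minimum
d((-3, -2), (5, -12)) = 12.8062

Closest pair: (9, -1) and (5, -12) with distance 11.7047

The closest pair is (9, -1) and (5, -12) with Euclidean distance 11.7047. For 5 points, brute-force pairwise comparison is shown above. For large n, the divide-and-conquer algorithm (sort by x, recurse on halves, check the dividing strip) achieves O(n log n).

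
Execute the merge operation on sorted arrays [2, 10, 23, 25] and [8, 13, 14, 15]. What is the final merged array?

Merging process:

Compare 2 vs 8: take 2 from left. Merged: [2]
Compare 10 vs 8: take 8 from right. Merged: [2, 8]
Compare 10 vs 13: take 10 from left. Merged: [2, 8, 10]
Compare 23 vs 13: take 13 from right. Merged: [2, 8, 10, 13]
Compare 23 vs 14: take 14 from right. Merged: [2, 8, 10, 13, 14]
Compare 23 vs 15: take 15 from right. Merged: [2, 8, 10, 13, 14, 15]
Append remaining from left: [23, 25]. Merged: [2, 8, 10, 13, 14, 15, 23, 25]

Final merged array: [2, 8, 10, 13, 14, 15, 23, 25]
Total comparisons: 6

The merged array is [2, 8, 10, 13, 14, 15, 23, 25], requiring 6 comparisons. The merge step runs in O(n) time where n is the total number of elements.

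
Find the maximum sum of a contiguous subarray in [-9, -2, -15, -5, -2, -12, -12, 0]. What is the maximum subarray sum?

Using Kadane's algorithm on [-9, -2, -15, -5, -2, -12, -12, 0]:

Scanning through the array:
Position 1 (value -2): max_ending_here = -2, max_so_far = -2
Position 2 (value -15): max_ending_here = -15, max_so_far = -2
Position 3 (value -5): max_ending_here = -5, max_so_far = -2
Position 4 (value -2): max_ending_here = -2, max_so_far = -2
Position 5 (value -12): max_ending_here = -12, max_so_far = -2
Position 6 (value -12): max_ending_here = -12, max_so_far = -2
Position 7 (value 0): max_ending_here = 0, max_so_far = 0

Maximum subarray: [0]
Maximum sum: 0

The maximum subarray is [0] with sum 0. This subarray runs from index 7 to index 7.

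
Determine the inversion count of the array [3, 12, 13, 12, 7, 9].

Finding inversions in [3, 12, 13, 12, 7, 9]:

(1, 4): arr[1]=12 > arr[4]=7
(1, 5): arr[1]=12 > arr[5]=9
(2, 3): arr[2]=13 > arr[3]=12
(2, 4): arr[2]=13 > arr[4]=7
(2, 5): arr[2]=13 > arr[5]=9
(3, 4): arr[3]=12 > arr[4]=7
(3, 5): arr[3]=12 > arr[5]=9

Total inversions: 7

The array has 7 inversion(s): (1,4), (1,5), (2,3), (2,4), (2,5), (3,4), (3,5). Each pair (i,j) satisfies i < j and arr[i] > arr[j].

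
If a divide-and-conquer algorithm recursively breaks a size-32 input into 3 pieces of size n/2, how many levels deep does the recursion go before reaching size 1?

For divide and conquer with division factor 2:

Problem sizes at each level:
Level 0: 32
Level 1: 16
Level 2: 8
Level 3: 4
Level 4: 2
Level 5: 1

The root is level 0 and the size-1 base case is level 5 (the tree spans levels 0 through 5, i.e. 6 levels counting the root), so the depth is the number of divisions: log_2(32) = 5

The recursion tree depth is log_2(32) = 5. At each level, the problem size is divided by 2, so it takes 5 divisions to reduce to a base case of size 1. The algorithm makes 3 recursive calls at each level.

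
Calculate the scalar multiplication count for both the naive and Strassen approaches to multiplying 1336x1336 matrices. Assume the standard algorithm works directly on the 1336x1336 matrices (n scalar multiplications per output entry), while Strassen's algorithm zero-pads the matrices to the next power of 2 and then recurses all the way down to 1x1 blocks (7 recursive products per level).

Matrix multiplication for 1336x1336 matrices:

Strassen's algorithm requires power-of-2 dimensions. Pad 1336x1336 to 2048x2048 (next power of 2).

Standard algorithm: 1336^3 = 2384621056 multiplications
Strassen's algorithm: 7^(log2(2048)) = 7^11 = 1977326743 multiplications
Savings: 2384621056 - 1977326743 = 407294313 multiplications

Standard: 2384621056 multiplications (1336^3). Strassen: 1977326743 multiplications (7^11, after padding to 2048x2048). Strassen reduces 8 recursive multiplications to 7 at each level.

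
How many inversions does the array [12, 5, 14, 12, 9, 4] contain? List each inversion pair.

Finding inversions in [12, 5, 14, 12, 9, 4]:

(0, 1): arr[0]=12 > arr[1]=5
(0, 4): arr[0]=12 > arr[4]=9
(0, 5): arr[0]=12 > arr[5]=4
(1, 5): arr[1]=5 > arr[5]=4
(2, 3): arr[2]=14 > arr[3]=12
(2, 4): arr[2]=14 > arr[4]=9
(2, 5): arr[2]=14 > arr[5]=4
(3, 4): arr[3]=12 > arr[4]=9
(3, 5): arr[3]=12 > arr[5]=4
(4, 5): arr[4]=9 > arr[5]=4

Total inversions: 10

The array has 10 inversion(s): (0,1), (0,4), (0,5), (1,5), (2,3), (2,4), (2,5), (3,4), (3,5), (4,5). Each pair (i,j) satisfies i < j and arr[i] > arr[j].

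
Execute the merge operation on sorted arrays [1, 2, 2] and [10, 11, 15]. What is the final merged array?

Merging process:

Compare 1 vs 10: take 1 from left. Merged: [1]
Compare 2 vs 10: take 2 from left. Merged: [1, 2]
Compare 2 vs 10: take 2 from left. Merged: [1, 2, 2]
Append remaining from right: [10, 11, 15]. Merged: [1, 2, 2, 10, 11, 15]

Final merged array: [1, 2, 2, 10, 11, 15]
Total comparisons: 3

The merged array is [1, 2, 2, 10, 11, 15], requiring 3 comparisons. The merge step runs in O(n) time where n is the total number of elements.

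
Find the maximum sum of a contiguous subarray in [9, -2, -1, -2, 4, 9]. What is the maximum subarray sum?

Using Kadane's algorithm on [9, -2, -1, -2, 4, 9]:

Scanning through the array:
Position 1 (value -2): max_ending_here = 7, max_so_far = 9
Position 2 (value -1): max_ending_here = 6, max_so_far = 9
Position 3 (value -2): max_ending_here = 4, max_so_far = 9
Position 4 (value 4): max_ending_here = 8, max_so_far = 9
Position 5 (value 9): max_ending_here = 17, max_so_far = 17

Maximum subarray: [9, -2, -1, -2, 4, 9]
Maximum sum: 17

The maximum subarray is [9, -2, -1, -2, 4, 9] with sum 17. This subarray runs from index 0 to index 5.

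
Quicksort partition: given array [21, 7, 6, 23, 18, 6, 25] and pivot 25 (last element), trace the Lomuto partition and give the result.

Lomuto partition with pivot = 25:

Initial array: [21, 7, 6, 23, 18, 6, 25]

arr[0]=21 <= 25: swap with position 0, array becomes [21, 7, 6, 23, 18, 6, 25]
arr[1]=7 <= 25: swap with position 1, array becomes [21, 7, 6, 23, 18, 6, 25]
arr[2]=6 <= 25: swap with position 2, array becomes [21, 7, 6, 23, 18, 6, 25]
arr[3]=23 <= 25: swap with position 3, array becomes [21, 7, 6, 23, 18, 6, 25]
arr[4]=18 <= 25: swap with position 4, array becomes [21, 7, 6, 23, 18, 6, 25]
arr[5]=6 <= 25: swap with position 5, array becomes [21, 7, 6, 23, 18, 6, 25]

Place pivot at position 6: [21, 7, 6, 23, 18, 6, 25]
Pivot position: 6

After partitioning with pivot 25, the array becomes [21, 7, 6, 23, 18, 6, 25]. The pivot is placed at index 6. All elements to the left of the pivot are <= 25, and all elements to the right are > 25.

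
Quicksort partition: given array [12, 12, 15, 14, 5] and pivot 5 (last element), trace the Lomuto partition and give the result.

Lomuto partition with pivot = 5:

Initial array: [12, 12, 15, 14, 5]

arr[0]=12 > 5: no swap
arr[1]=12 > 5: no swap
arr[2]=15 > 5: no swap
arr[3]=14 > 5: no swap

Place pivot at position 0: [5, 12, 15, 14, 12]
Pivot position: 0

After partitioning with pivot 5, the array becomes [5, 12, 15, 14, 12]. The pivot is placed at index 0. All elements to the left of the pivot are <= 5, and all elements to the right are > 5.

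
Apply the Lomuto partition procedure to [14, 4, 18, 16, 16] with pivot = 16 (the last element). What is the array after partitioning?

Lomuto partition with pivot = 16:

Initial array: [14, 4, 18, 16, 16]

arr[0]=14 <= 16: swap with position 0, array becomes [14, 4, 18, 16, 16]
arr[1]=4 <= 16: swap with position 1, array becomes [14, 4, 18, 16, 16]
arr[2]=18 > 16: no swap
arr[3]=16 <= 16: swap with position 2, array becomes [14, 4, 16, 18, 16]

Place pivot at position 3: [14, 4, 16, 16, 18]
Pivot position: 3

After partitioning with pivot 16, the array becomes [14, 4, 16, 16, 18]. The pivot is placed at index 3. All elements to the left of the pivot are <= 16, and all elements to the right are > 16.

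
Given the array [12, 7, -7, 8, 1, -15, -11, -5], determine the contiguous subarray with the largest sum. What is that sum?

Using Kadane's algorithm on [12, 7, -7, 8, 1, -15, -11, -5]:

Scanning through the array:
Position 1 (value 7): max_ending_here = 19, max_so_far = 19
Position 2 (value -7): max_ending_here = 12, max_so_far = 19
Position 3 (value 8): max_ending_here = 20, max_so_far = 20
Position 4 (value 1): max_ending_here = 21, max_so_far = 21
Position 5 (value -15): max_ending_here = 6, max_so_far = 21
Position 6 (value -11): max_ending_here = -5, max_so_far = 21
Position 7 (value -5): max_ending_here = -5, max_so_far = 21

Maximum subarray: [12, 7, -7, 8, 1]
Maximum sum: 21

The maximum subarray is [12, 7, -7, 8, 1] with sum 21. This subarray runs from index 0 to index 4.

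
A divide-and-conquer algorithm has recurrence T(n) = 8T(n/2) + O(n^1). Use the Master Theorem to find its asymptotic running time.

Master Theorem for T(n) = 8T(n/2) + O(n^1):

a = 8, b = 2, c = 1
log_b(a) = log_2(8) = 3.0000

Case 1: c = 1 < log_2(8) = 3.0000
T(n) = O(n^(log_2 8)) = O(n^3)

For T(n) = 8T(n/2) + O(n^1): log_2(8) = 3.0000. This is Case 1 of the Master Theorem (c < log_b(a), work dominated by leaves), giving O(n^3).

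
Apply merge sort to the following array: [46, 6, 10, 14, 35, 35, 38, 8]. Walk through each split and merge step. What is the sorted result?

Merge sort trace:

Split: [46, 6, 10, 14, 35, 35, 38, 8] -> [46, 6, 10, 14] and [35, 35, 38, 8]
  Split: [46, 6, 10, 14] -> [46, 6] and [10, 14]
    Split: [46, 6] -> [46] and [6]
    Merge: [46] + [6] -> [6, 46]
    Split: [10, 14] -> [10] and [14]
    Merge: [10] + [14] -> [10, 14]
  Merge: [6, 46] + [10, 14] -> [6, 10, 14, 46]
  Split: [35, 35, 38, 8] -> [35, 35] and [38, 8]
    Split: [35, 35] -> [35] and [35]
    Merge: [35] + [35] -> [35, 35]
    Split: [38, 8] -> [38] and [8]
    Merge: [38] + [8] -> [8, 38]
  Merge: [35, 35] + [8, 38] -> [8, 35, 35, 38]
Merge: [6, 10, 14, 46] + [8, 35, 35, 38] -> [6, 8, 10, 14, 35, 35, 38, 46]

Final sorted array: [6, 8, 10, 14, 35, 35, 38, 46]

The merge sort proceeds by recursively splitting the array and merging sorted halves.
After all merges, the sorted array is [6, 8, 10, 14, 35, 35, 38, 46].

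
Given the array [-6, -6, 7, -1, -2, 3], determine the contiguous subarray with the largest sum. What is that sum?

Using Kadane's algorithm on [-6, -6, 7, -1, -2, 3]:

Scanning through the array:
Position 1 (value -6): max_ending_here = -6, max_so_far = -6
Position 2 (value 7): max_ending_here = 7, max_so_far = 7
Position 3 (value -1): max_ending_here = 6, max_so_far = 7
Position 4 (value -2): max_ending_here = 4, max_so_far = 7
Position 5 (value 3): max_ending_here = 7, max_so_far = 7

Maximum subarray: [7]
Maximum sum: 7

The maximum subarray is [7] with sum 7. This subarray runs from index 2 to index 2.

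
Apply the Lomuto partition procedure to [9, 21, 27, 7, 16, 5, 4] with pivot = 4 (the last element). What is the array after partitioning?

Lomuto partition with pivot = 4:

Initial array: [9, 21, 27, 7, 16, 5, 4]

arr[0]=9 > 4: no swap
arr[1]=21 > 4: no swap
arr[2]=27 > 4: no swap
arr[3]=7 > 4: no swap
arr[4]=16 > 4: no swap
arr[5]=5 > 4: no swap

Place pivot at position 0: [4, 21, 27, 7, 16, 5, 9]
Pivot position: 0

After partitioning with pivot 4, the array becomes [4, 21, 27, 7, 16, 5, 9]. The pivot is placed at index 0. All elements to the left of the pivot are <= 4, and all elements to the right are > 4.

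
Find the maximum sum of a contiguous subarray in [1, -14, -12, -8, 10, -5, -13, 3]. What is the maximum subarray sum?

Using Kadane's algorithm on [1, -14, -12, -8, 10, -5, -13, 3]:

Scanning through the array:
Position 1 (value -14): max_ending_here = -13, max_so_far = 1
Position 2 (value -12): max_ending_here = -12, max_so_far = 1
Position 3 (value -8): max_ending_here = -8, max_so_far = 1
Position 4 (value 10): max_ending_here = 10, max_so_far = 10
Position 5 (value -5): max_ending_here = 5, max_so_far = 10
Position 6 (value -13): max_ending_here = -8, max_so_far = 10
Position 7 (value 3): max_ending_here = 3, max_so_far = 10

Maximum subarray: [10]
Maximum sum: 10

The maximum subarray is [10] with sum 10. This subarray runs from index 4 to index 4.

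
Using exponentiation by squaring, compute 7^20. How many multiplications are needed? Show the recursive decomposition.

Computing 7^20 by squaring (build up from 7^1; each line after the first costs one multiplication):

7^1 = 7
7^2 = (7^1)^2 = 7^2 = 49
7^4 = (7^2)^2 = 49^2 = 2401
7^5 = 7 * 7^4 = 7 * 2401 = 16807
7^10 = (7^5)^2 = 16807^2 = 282475249
7^20 = (7^10)^2 = 282475249^2 = 79792266297612001

Result: 79792266297612001
Multiplications needed: 5 (5 lines after 7^1)

7^20 = 79792266297612001. Using exponentiation by squaring, this requires 5 multiplications. The key idea: if the exponent is even, square the half-power; if odd, multiply by the base once.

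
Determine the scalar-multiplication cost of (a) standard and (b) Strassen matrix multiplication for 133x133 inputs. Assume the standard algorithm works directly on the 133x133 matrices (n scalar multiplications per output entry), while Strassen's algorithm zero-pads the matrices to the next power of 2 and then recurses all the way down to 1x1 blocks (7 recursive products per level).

Matrix multiplication for 133x133 matrices:

Strassen's algorithm requires power-of-2 dimensions. Pad 133x133 to 256x256 (next power of 2).

Standard algorithm: 133^3 = 2352637 multiplications
Strassen's algorithm: 7^(log2(256)) = 7^8 = 5764801 multiplications
Difference: 2352637 - 5764801 = -3412164 (Strassen uses MORE here due to padding overhead — for small or just-over-power-of-2 n, padding can outweigh the per-level savings)

Standard: 2352637 multiplications (133^3). Strassen: 5764801 multiplications (7^8, after padding to 256x256). Strassen reduces 8 recursive multiplications to 7 at each level.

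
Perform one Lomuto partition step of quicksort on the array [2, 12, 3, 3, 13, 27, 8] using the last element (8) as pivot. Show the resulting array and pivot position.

Lomuto partition with pivot = 8:

Initial array: [2, 12, 3, 3, 13, 27, 8]

arr[0]=2 <= 8: swap with position 0, array becomes [2, 12, 3, 3, 13, 27, 8]
arr[1]=12 > 8: no swap
arr[2]=3 <= 8: swap with position 1, array becomes [2, 3, 12, 3, 13, 27, 8]
arr[3]=3 <= 8: swap with position 2, array becomes [2, 3, 3, 12, 13, 27, 8]
arr[4]=13 > 8: no swap
arr[5]=27 > 8: no swap

Place pivot at position 3: [2, 3, 3, 8, 13, 27, 12]
Pivot position: 3

After partitioning with pivot 8, the array becomes [2, 3, 3, 8, 13, 27, 12]. The pivot is placed at index 3. All elements to the left of the pivot are <= 8, and all elements to the right are > 8.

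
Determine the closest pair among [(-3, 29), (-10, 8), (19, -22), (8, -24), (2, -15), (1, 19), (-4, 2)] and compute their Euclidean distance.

Computing all pairwise distances among 7 points:

d((-3, 29), (-10, 8)) = 22.1359
d((-3, 29), (19, -22)) = 55.5428
d((-3, 29), (8, -24)) = 54.1295
d((-3, 29), (2, -15)) = 44.2832
d((-3, 29), (1, 19)) = 10.7703
d((-3, 29), (-4, 2)) = 27.0185
d((-10, 8), (19, -22)) = 41.7253
d((-10, 8), (8, -24)) = 36.7151
d((-10, 8), (2, -15)) = 25.9422
d((-10, 8), (1, 19)) = 15.5563
d((-10, 8), (-4, 2)) = 8.4853 <-- minimum
d((19, -22), (8, -24)) = 11.1803
d((19, -22), (2, -15)) = 18.3848
d((19, -22), (1, 19)) = 44.7772
d((19, -22), (-4, 2)) = 33.2415
d((8, -24), (2, -15)) = 10.8167
d((8, -24), (1, 19)) = 43.566
d((8, -24), (-4, 2)) = 28.6356
d((2, -15), (1, 19)) = 34.0147
d((2, -15), (-4, 2)) = 18.0278
d((1, 19), (-4, 2)) = 17.72

Closest pair: (-10, 8) and (-4, 2) with distance 8.4853

The closest pair is (-10, 8) and (-4, 2) with Euclidean distance 8.4853. For 7 points, brute-force pairwise comparison is shown above. For large n, the divide-and-conquer algorithm (sort by x, recurse on halves, check the dividing strip) achieves O(n log n).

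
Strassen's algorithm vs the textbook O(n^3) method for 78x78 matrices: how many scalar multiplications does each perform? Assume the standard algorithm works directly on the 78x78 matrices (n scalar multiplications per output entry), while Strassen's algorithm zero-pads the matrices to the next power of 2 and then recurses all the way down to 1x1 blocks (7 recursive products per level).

Matrix multiplication for 78x78 matrices:

Strassen's algorithm requires power-of-2 dimensions. Pad 78x78 to 128x128 (next power of 2).

Standard algorithm: 78^3 = 474552 multiplications
Strassen's algorithm: 7^(log2(128)) = 7^7 = 823543 multiplications
Difference: 474552 - 823543 = -348991 (Strassen uses MORE here due to padding overhead — for small or just-over-power-of-2 n, padding can outweigh the per-level savings)

Standard: 474552 multiplications (78^3). Strassen: 823543 multiplications (7^7, after padding to 128x128). Strassen reduces 8 recursive multiplications to 7 at each level.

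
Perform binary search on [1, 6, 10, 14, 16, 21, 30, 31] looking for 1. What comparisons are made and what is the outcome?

Binary search for 1 in [1, 6, 10, 14, 16, 21, 30, 31]:

lo=0, hi=7, mid=3, arr[mid]=14 -> 14 > 1, search left half
lo=0, hi=2, mid=1, arr[mid]=6 -> 6 > 1, search left half
lo=0, hi=0, mid=0, arr[mid]=1 -> Found target at index 0!

Binary search finds 1 at index 0 after 3 comparisons. The search repeatedly halves the search space by comparing with the middle element.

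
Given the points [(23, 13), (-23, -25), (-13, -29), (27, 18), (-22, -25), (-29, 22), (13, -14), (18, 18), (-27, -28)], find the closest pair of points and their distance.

Computing all pairwise distances among 9 points:

d((23, 13), (-23, -25)) = 59.6657
d((23, 13), (-13, -29)) = 55.3173
d((23, 13), (27, 18)) = 6.4031
d((23, 13), (-22, -25)) = 58.8982
d((23, 13), (-29, 22)) = 52.7731
d((23, 13), (13, -14)) = 28.7924
d((23, 13), (18, 18)) = 7.0711
d((23, 13), (-27, -28)) = 64.6607
d((-23, -25), (-13, -29)) = 10.7703
d((-23, -25), (27, 18)) = 65.9469
d((-23, -25), (-22, -25)) = 1.0 <-- minimum
d((-23, -25), (-29, 22)) = 47.3814
d((-23, -25), (13, -14)) = 37.6431
d((-23, -25), (18, 18)) = 59.4138
d((-23, -25), (-27, -28)) = 5.0
d((-13, -29), (27, 18)) = 61.7171
d((-13, -29), (-22, -25)) = 9.8489
d((-13, -29), (-29, 22)) = 53.4509
d((-13, -29), (13, -14)) = 30.0167
d((-13, -29), (18, 18)) = 56.3028
d((-13, -29), (-27, -28)) = 14.0357
d((27, 18), (-22, -25)) = 65.192
d((27, 18), (-29, 22)) = 56.1427
d((27, 18), (13, -14)) = 34.9285
d((27, 18), (18, 18)) = 9.0
d((27, 18), (-27, -28)) = 70.9366
d((-22, -25), (-29, 22)) = 47.5184
d((-22, -25), (13, -14)) = 36.6879
d((-22, -25), (18, 18)) = 58.7282
d((-22, -25), (-27, -28)) = 5.831
d((-29, 22), (13, -14)) = 55.3173
d((-29, 22), (18, 18)) = 47.1699
d((-29, 22), (-27, -28)) = 50.04
d((13, -14), (18, 18)) = 32.3883
d((13, -14), (-27, -28)) = 42.3792
d((18, 18), (-27, -28)) = 64.3506

Closest pair: (-23, -25) and (-22, -25) with distance 1.0

The closest pair is (-23, -25) and (-22, -25) with Euclidean distance 1.0. For 9 points, brute-force pairwise comparison is shown above. For large n, the divide-and-conquer algorithm (sort by x, recurse on halves, check the dividing strip) achieves O(n log n).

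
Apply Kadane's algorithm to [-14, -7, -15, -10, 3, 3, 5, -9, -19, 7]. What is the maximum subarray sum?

Using Kadane's algorithm on [-14, -7, -15, -10, 3, 3, 5, -9, -19, 7]:

Scanning through the array:
Position 1 (value -7): max_ending_here = -7, max_so_far = -7
Position 2 (value -15): max_ending_here = -15, max_so_far = -7
Position 3 (value -10): max_ending_here = -10, max_so_far = -7
Position 4 (value 3): max_ending_here = 3, max_so_far = 3
Position 5 (value 3): max_ending_here = 6, max_so_far = 6
Position 6 (value 5): max_ending_here = 11, max_so_far = 11
Position 7 (value -9): max_ending_here = 2, max_so_far = 11
Position 8 (value -19): max_ending_here = -17, max_so_far = 11
Position 9 (value 7): max_ending_here = 7, max_so_far = 11

Maximum subarray: [3, 3, 5]
Maximum sum: 11

The maximum subarray is [3, 3, 5] with sum 11. This subarray runs from index 4 to index 6.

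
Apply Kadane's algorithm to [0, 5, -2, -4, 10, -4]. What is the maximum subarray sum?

Using Kadane's algorithm on [0, 5, -2, -4, 10, -4]:

Scanning through the array:
Position 1 (value 5): max_ending_here = 5, max_so_far = 5
Position 2 (value -2): max_ending_here = 3, max_so_far = 5
Position 3 (value -4): max_ending_here = -1, max_so_far = 5
Position 4 (value 10): max_ending_here = 10, max_so_far = 10
Position 5 (value -4): max_ending_here = 6, max_so_far = 10

Maximum subarray: [10]
Maximum sum: 10

The maximum subarray is [10] with sum 10. This subarray runs from index 4 to index 4.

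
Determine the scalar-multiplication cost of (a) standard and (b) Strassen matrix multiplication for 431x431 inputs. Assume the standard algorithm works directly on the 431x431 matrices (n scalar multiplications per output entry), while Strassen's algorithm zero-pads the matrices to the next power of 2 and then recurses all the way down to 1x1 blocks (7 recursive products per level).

Matrix multiplication for 431x431 matrices:

Strassen's algorithm requires power-of-2 dimensions. Pad 431x431 to 512x512 (next power of 2).

Standard algorithm: 431^3 = 80062991 multiplications
Strassen's algorithm: 7^(log2(512)) = 7^9 = 40353607 multiplications
Savings: 80062991 - 40353607 = 39709384 multiplications

Standard: 80062991 multiplications (431^3). Strassen: 40353607 multiplications (7^9, after padding to 512x512). Strassen reduces 8 recursive multiplications to 7 at each level.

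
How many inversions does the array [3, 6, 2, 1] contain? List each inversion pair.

Finding inversions in [3, 6, 2, 1]:

(0, 2): arr[0]=3 > arr[2]=2
(0, 3): arr[0]=3 > arr[3]=1
(1, 2): arr[1]=6 > arr[2]=2
(1, 3): arr[1]=6 > arr[3]=1
(2, 3): arr[2]=2 > arr[3]=1

Total inversions: 5

The array has 5 inversion(s): (0,2), (0,3), (1,2), (1,3), (2,3). Each pair (i,j) satisfies i < j and arr[i] > arr[j].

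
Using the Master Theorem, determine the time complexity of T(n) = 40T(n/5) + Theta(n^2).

Master Theorem for T(n) = 40T(n/5) + O(n^2):

a = 40, b = 5, c = 2
log_b(a) = log_5(40) = 2.2920

Case 1: c = 2 < log_5(40) = 2.2920
T(n) = O(n^(log_5 40))

For T(n) = 40T(n/5) + O(n^2): log_5(40) = 2.2920. This is Case 1 of the Master Theorem (c < log_b(a), work dominated by leaves), giving O(n^(log_5 40)).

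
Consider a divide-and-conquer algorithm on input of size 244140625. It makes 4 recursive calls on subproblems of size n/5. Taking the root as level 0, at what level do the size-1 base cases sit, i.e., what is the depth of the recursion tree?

For divide and conquer with division factor 5:

Problem sizes at each level:
Level 0: 244140625
Level 1: 48828125
Level 2: 9765625
Level 3: 1953125
Level 4: 390625
Level 5: 78125
Level 6: 15625
Level 7: 3125
Level 8: 625
Level 9: 125
Level 10: 25
Level 11: 5
Level 12: 1

The root is level 0 and the size-1 base case is level 12 (the tree spans levels 0 through 12, i.e. 13 levels counting the root), so the depth is the number of divisions: log_5(244140625) = 12

The recursion tree depth is log_5(244140625) = 12. At each level, the problem size is divided by 5, so it takes 12 divisions to reduce to a base case of size 1. The algorithm makes 4 recursive calls at each level.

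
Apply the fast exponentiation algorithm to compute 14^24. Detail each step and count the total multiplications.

Computing 14^24 by squaring (build up from 14^1; each line after the first costs one multiplication):

14^1 = 14
14^2 = (14^1)^2 = 14^2 = 196
14^3 = 14 * 14^2 = 14 * 196 = 2744
14^6 = (14^3)^2 = 2744^2 = 7529536
14^12 = (14^6)^2 = 7529536^2 = 56693912375296
14^24 = (14^12)^2 = 56693912375296^2 = 3214199700417740936751087616

Result: 3214199700417740936751087616
Multiplications needed: 5 (5 lines after 14^1)

14^24 = 3214199700417740936751087616. Using exponentiation by squaring, this requires 5 multiplications. The key idea: if the exponent is even, square the half-power; if odd, multiply by the base once.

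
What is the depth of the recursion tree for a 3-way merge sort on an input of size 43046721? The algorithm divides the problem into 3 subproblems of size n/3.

For divide and conquer with division factor 3:

Problem sizes at each level:
Level 0: 43046721
Level 1: 14348907
Level 2: 4782969
Level 3: 1594323
Level 4: 531441
Level 5: 177147
Level 6: 59049
Level 7: 19683
Level 8: 6561
Level 9: 2187
Level 10: 729
Level 11: 243
Level 12: 81
Level 13: 27
Level 14: 9
Level 15: 3
Level 16: 1

The root is level 0 and the size-1 base case is level 16 (the tree spans levels 0 through 16, i.e. 17 levels counting the root), so the depth is the number of divisions: log_3(43046721) = 16

The recursion tree depth is log_3(43046721) = 16. At each level, the problem size is divided by 3, so it takes 16 divisions to reduce to a base case of size 1. The algorithm makes 3 recursive calls at each level.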